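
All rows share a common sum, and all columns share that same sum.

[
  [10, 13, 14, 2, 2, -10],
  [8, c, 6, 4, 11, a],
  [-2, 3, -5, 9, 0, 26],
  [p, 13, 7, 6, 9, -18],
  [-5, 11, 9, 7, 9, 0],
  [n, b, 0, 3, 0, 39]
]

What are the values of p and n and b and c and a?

p = 14, n = 6, b = -17, c = 8, a = -6

Rows 1 and 3 both sum to 31, so that's the common total.
Column 6: -10 + 26 − 18 + 0 + 39 = 37, so its missing entry is 31 − 37 = -6.
Row 2: 8 + 6 + 4 + 11 − 6 = 23, so its missing entry is 31 − 23 = 8.
Column 2: 13 + 8 + 3 + 13 + 11 = 48, so its missing entry is 31 − 48 = -17.
Row 4: 13 + 7 + 6 + 9 − 18 = 17, so its missing entry is 31 − 17 = 14.
Row 6: -17 + 0 + 3 + 0 + 39 = 25, so its missing entry is 31 − 25 = 6.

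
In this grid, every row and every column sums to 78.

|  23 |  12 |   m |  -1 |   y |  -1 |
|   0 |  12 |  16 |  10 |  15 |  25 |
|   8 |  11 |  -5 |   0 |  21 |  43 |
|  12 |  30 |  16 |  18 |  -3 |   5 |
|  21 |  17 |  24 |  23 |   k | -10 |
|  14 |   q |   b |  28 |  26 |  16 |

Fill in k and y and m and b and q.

k = 3, y = 16, m = 29, b = -2, q = -4

The known cells in row 5 total 75, leaving 78 − 75 = 3 for the blank.
The known cells in column 5 total 62, leaving 78 − 62 = 16 for the blank.
The known cells in column 2 total 82, leaving 78 − 82 = -4 for the blank.
The known cells in row 1 total 49, leaving 78 − 49 = 29 for the blank.
The known cells in row 6 total 80, leaving 78 − 80 = -2 for the blank.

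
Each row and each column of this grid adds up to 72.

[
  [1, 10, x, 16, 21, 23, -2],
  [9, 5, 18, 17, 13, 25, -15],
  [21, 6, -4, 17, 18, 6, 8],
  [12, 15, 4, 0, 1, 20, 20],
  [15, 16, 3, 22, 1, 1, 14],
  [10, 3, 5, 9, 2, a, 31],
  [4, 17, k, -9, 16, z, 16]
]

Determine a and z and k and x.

a = 12, z = -15, k = 43, x = 3

The known cells in row 6 total 60, leaving 72 − 60 = 12 for the blank.
The known cells in column 6 total 87, leaving 72 − 87 = -15 for the blank.
The known cells in row 7 total 29, leaving 72 − 29 = 43 for the blank.
The known cells in row 1 total 69, leaving 72 − 69 = 3 for the blank.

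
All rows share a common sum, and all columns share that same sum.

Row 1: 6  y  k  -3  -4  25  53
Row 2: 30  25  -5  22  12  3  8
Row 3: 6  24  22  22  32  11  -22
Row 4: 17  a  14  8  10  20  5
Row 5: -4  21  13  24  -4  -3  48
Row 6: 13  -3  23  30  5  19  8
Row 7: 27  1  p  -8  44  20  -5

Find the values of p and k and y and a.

Rows 2 and 3 both sum to 95, so that's the common total.
Row 7 has 27 + 1 − 8 + 44 + 20 − 5 = 79; the blank must be 95 − 79 = 16.
Row 4 has 17 + 14 + 8 + 10 + 20 + 5 = 74; the blank must be 95 − 74 = 21.
Column 2 has 25 + 24 + 21 + 21 − 3 + 1 = 89; the blank must be 95 − 89 = 6.
Row 1 has 6 + 6 − 3 − 4 + 25 + 53 = 83; the blank must be 95 − 83 = 12.

p = 16, k = 12, y = 6, a = 21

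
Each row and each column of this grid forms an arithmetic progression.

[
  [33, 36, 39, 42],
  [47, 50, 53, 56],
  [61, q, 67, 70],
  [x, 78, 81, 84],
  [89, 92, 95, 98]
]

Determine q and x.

Along each row the entries change by 3 per step; down each column they change by 14.
Row 3: from 61 at column 1, stepping by 3 to column 2 gives 64.
Row 4: from 78 at column 2, stepping by 3 to column 1 gives 75.

q = 64, x = 75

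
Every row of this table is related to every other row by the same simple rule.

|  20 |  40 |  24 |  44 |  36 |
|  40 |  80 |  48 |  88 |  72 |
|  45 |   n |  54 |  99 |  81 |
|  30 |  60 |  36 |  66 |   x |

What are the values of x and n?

x = 54, n = 90

Each row is a constant multiple of every other row — this is a multiplication table with the headers hidden.
Row 4 is 66/44 = 3/2 times row 1, so its entry in column 5 is 36 × 3/2 = 54.
Row 3 is 99/44 = 9/4 times row 1, so its entry in column 2 is 40 × 9/4 = 90.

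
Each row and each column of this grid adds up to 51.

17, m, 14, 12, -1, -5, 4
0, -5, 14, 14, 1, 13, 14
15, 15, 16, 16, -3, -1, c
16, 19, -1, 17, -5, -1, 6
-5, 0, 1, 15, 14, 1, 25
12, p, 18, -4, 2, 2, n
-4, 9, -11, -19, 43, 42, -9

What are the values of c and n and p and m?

c = -7, n = 18, p = 3, m = 10

The known cells in row 1 total 41, leaving 51 − 41 = 10 for the blank.
The known cells in column 2 total 48, leaving 51 − 48 = 3 for the blank.
The known cells in row 3 total 58, leaving 51 − 58 = -7 for the blank.
The known cells in row 6 total 33, leaving 51 − 33 = 18 for the blank.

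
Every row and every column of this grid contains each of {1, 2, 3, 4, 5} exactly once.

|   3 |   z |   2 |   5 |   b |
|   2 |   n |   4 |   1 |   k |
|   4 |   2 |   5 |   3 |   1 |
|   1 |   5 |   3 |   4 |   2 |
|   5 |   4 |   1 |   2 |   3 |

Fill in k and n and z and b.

k = 5, n = 3, z = 1, b = 4

Cell (1,2): row 1 is missing {1, 4} and column 2 is missing {1, 3} → 1.
At (row 2, col 2): column 2 already has {1, 2, 4, 5}, so the value is 3.
For row 1, column 5: row 1 already has {1, 2, 3, 5}; that leaves 4.
Cell (2,5): row 2 already has {1, 2, 3, 4} → 5.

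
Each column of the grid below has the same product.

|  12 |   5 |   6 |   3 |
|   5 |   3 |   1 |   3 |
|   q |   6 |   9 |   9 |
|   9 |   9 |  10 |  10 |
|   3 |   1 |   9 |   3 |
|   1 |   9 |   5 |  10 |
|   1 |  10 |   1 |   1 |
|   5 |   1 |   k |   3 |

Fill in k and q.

Columns 2 and 4 each multiply to 72900, so every column has product 72900.
Column 3: 6×1×9×10×9×5×1 = 24300, so the missing entry is 72900 ÷ 24300 = 3.
Column 1: 12×5×9×3×1×1×5 = 8100, so the missing entry is 72900 ÷ 8100 = 9.

k = 3, q = 9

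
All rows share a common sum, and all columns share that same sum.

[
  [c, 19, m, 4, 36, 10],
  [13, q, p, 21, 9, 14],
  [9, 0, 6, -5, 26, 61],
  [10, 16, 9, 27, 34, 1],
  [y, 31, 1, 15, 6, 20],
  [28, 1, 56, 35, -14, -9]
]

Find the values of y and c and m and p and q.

y = 24, c = 13, m = 15, p = 10, q = 30

Rows 3 and 4 both sum to 97, so that's the common total.
Row 5 has 31 + 1 + 15 + 6 + 20 = 73; the blank must be 97 − 73 = 24.
Column 1 has 13 + 9 + 10 + 24 + 28 = 84; the blank must be 97 − 84 = 13.
Column 2 has 19 + 0 + 16 + 31 + 1 = 67; the blank must be 97 − 67 = 30.
Row 2 has 13 + 30 + 21 + 9 + 14 = 87; the blank must be 97 − 87 = 10.
Row 1 has 13 + 19 + 4 + 36 + 10 = 82; the blank must be 97 − 82 = 15.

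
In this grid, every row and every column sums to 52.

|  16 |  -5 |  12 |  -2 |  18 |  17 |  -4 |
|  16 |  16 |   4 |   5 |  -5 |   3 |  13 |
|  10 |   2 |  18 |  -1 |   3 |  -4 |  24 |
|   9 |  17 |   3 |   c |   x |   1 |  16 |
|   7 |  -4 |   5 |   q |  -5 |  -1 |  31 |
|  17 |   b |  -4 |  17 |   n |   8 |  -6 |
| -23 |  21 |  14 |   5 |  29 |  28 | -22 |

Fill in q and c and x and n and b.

Row 5: 7 − 4 + 5 − 5 − 1 + 31 = 33, so its missing entry is 52 − 33 = 19.
Column 2: -5 + 16 + 2 + 17 − 4 + 21 = 47, so its missing entry is 52 − 47 = 5.
Row 6: 17 + 5 − 4 + 17 + 8 − 6 = 37, so its missing entry is 52 − 37 = 15.
Column 5: 18 − 5 + 3 − 5 + 15 + 29 = 55, so its missing entry is 52 − 55 = -3.
Row 4: 9 + 17 + 3 − 3 + 1 + 16 = 43, so its missing entry is 52 − 43 = 9.

q = 19, c = 9, x = -3, n = 15, b = 5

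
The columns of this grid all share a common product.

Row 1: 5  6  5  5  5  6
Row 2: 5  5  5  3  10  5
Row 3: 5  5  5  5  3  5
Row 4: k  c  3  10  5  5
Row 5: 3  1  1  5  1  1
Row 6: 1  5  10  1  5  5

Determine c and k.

c = 5, k = 10

Columns 3 and 6 each multiply to 3750, so every column has product 3750.
Column 2: 6×5×5×1×5 = 750, so the missing entry is 3750 ÷ 750 = 5.
Column 1: 5×5×5×3×1 = 375, so the missing entry is 3750 ÷ 375 = 10.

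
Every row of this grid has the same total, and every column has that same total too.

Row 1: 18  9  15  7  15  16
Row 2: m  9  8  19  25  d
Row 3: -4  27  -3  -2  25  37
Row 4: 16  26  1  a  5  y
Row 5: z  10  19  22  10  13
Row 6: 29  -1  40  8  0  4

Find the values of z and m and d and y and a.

z = 6, m = 15, d = 4, y = 6, a = 26

Rows 1 and 3 both sum to 80, so that's the common total.
Row 5 has 10 + 19 + 22 + 10 + 13 = 74; the blank must be 80 − 74 = 6.
Column 4 has 7 + 19 − 2 + 22 + 8 = 54; the blank must be 80 − 54 = 26.
Column 1 has 18 − 4 + 16 + 6 + 29 = 65; the blank must be 80 − 65 = 15.
Row 2 has 15 + 9 + 8 + 19 + 25 = 76; the blank must be 80 − 76 = 4.
Row 4 has 16 + 26 + 1 + 26 + 5 = 74; the blank must be 80 − 74 = 6.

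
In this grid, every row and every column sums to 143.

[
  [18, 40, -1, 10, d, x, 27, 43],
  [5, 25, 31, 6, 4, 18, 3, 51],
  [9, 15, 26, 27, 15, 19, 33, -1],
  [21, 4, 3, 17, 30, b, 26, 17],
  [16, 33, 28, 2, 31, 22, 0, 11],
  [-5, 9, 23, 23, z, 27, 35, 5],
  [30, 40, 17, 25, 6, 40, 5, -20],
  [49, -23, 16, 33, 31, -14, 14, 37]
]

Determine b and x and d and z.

The known cells in row 6 total 117, leaving 143 − 117 = 26 for the blank.
The known cells in column 5 total 143, leaving 143 − 143 = 0 for the blank.
The known cells in row 4 total 118, leaving 143 − 118 = 25 for the blank.
The known cells in row 1 total 137, leaving 143 − 137 = 6 for the blank.

b = 25, x = 6, d = 0, z = 26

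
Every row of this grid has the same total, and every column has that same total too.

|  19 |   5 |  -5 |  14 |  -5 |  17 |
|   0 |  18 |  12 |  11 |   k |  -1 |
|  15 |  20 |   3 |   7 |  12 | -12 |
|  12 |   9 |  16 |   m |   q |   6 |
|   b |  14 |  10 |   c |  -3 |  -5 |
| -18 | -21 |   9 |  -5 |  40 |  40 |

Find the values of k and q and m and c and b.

Rows 1 and 3 both sum to 45, so that's the common total.
Column 1: 19 + 0 + 15 + 12 − 18 = 28, so its missing entry is 45 − 28 = 17.
Row 5: 17 + 14 + 10 − 3 − 5 = 33, so its missing entry is 45 − 33 = 12.
Row 2: 0 + 18 + 12 + 11 − 1 = 40, so its missing entry is 45 − 40 = 5.
Column 5: -5 + 5 + 12 − 3 + 40 = 49, so its missing entry is 45 − 49 = -4.
Row 4: 12 + 9 + 16 − 4 + 6 = 39, so its missing entry is 45 − 39 = 6.

k = 5, q = -4, m = 6, c = 12, b = 17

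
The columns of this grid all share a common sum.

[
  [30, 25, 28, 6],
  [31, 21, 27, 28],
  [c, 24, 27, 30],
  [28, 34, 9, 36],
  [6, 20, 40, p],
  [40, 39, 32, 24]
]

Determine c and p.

The complete columns each total 163.
Column 1 is missing 163 − 135 = 28 (since 30 + 31 + 28 + 6 + 40 = 135).
Column 4 is missing 163 − 124 = 39 (since 6 + 28 + 30 + 36 + 24 = 124).

c = 28, p = 39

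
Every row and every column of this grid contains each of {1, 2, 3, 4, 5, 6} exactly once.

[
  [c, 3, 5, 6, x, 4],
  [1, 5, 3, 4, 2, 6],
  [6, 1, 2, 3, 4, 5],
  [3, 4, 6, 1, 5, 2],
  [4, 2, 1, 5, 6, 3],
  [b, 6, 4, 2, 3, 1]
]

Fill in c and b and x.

Cell (6,1): row 6 already has {1, 2, 3, 4, 6} → 5.
For row 1, column 5: column 5 already has {2, 3, 4, 5, 6}; that leaves 1.
For row 1, column 1: row 1 already has {1, 3, 4, 5, 6}; that leaves 2.

c = 2, b = 5, x = 1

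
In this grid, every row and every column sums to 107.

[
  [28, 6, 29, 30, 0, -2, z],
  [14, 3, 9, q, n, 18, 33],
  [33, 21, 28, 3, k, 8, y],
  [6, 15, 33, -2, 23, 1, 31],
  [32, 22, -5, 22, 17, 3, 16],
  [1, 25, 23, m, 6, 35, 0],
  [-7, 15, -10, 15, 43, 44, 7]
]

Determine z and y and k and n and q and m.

z = 16, y = 4, k = 10, n = 8, q = 22, m = 17

Row 1 has 28 + 6 + 29 + 30 + 0 − 2 = 91; the blank must be 107 − 91 = 16.
Column 7 has 16 + 33 + 31 + 16 + 0 + 7 = 103; the blank must be 107 − 103 = 4.
Row 3 has 33 + 21 + 28 + 3 + 8 + 4 = 97; the blank must be 107 − 97 = 10.
Column 5 has 0 + 10 + 23 + 17 + 6 + 43 = 99; the blank must be 107 − 99 = 8.
Row 6 has 1 + 25 + 23 + 6 + 35 + 0 = 90; the blank must be 107 − 90 = 17.
Row 2 has 14 + 3 + 9 + 8 + 18 + 33 = 85; the blank must be 107 − 85 = 22.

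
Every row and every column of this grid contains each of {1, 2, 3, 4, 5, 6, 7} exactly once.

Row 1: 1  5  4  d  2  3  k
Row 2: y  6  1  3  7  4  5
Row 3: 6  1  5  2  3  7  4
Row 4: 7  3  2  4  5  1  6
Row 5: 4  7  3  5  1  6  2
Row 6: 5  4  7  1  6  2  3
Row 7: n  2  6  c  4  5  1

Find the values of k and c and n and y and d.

At (row 1, col 7): column 7 already has {1, 2, 3, 4, 5, 6}, so the value is 7.
At (row 1, col 4): row 1 already has {1, 2, 3, 4, 5, 7}, so the value is 6.
Cell (2,1): row 2 already has {1, 3, 4, 5, 6, 7} → 2.
Cell (7,1): column 1 already has {1, 2, 4, 5, 6, 7} → 3.
For row 7, column 4: row 7 already has {1, 2, 3, 4, 5, 6}; that leaves 7.

k = 7, c = 7, n = 3, y = 2, d = 6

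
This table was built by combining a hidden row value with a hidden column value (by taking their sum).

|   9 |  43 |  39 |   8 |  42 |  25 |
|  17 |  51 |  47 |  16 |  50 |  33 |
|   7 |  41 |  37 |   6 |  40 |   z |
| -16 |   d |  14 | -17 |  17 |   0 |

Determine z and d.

The difference between any two rows is the same in every column — this is an addition table with the headers hidden.
Row 3 minus row 1 is 37 − 39 = -2, so its entry in column 6 is 25 + (-2) = 23.
Row 4 minus row 1 is 14 − 39 = -25, so its entry in column 2 is 43 + (-25) = 18.

z = 23, d = 18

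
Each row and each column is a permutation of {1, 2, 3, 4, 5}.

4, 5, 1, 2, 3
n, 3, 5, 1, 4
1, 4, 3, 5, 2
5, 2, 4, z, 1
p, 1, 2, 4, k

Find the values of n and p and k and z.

n = 2, p = 3, k = 5, z = 3

At (row 2, col 1): row 2 already has {1, 3, 4, 5}, so the value is 2.
For row 5, column 1: column 1 already has {1, 2, 4, 5}; that leaves 3.
Cell (4,4): row 4 already has {1, 2, 4, 5} → 3.
At (row 5, col 5): row 5 already has {1, 2, 3, 4}, so the value is 5.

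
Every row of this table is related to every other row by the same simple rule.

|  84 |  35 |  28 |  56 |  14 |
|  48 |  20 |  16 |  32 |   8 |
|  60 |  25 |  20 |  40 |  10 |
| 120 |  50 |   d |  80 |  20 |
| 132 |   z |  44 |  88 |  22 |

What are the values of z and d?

z = 55, d = 40

Each row is a constant multiple of every other row — this is a multiplication table with the headers hidden.
Row 5 is 132/84 = 11/7 times row 1, so its entry in column 2 is 35 × 11/7 = 55.
Row 4 is 120/84 = 10/7 times row 1, so its entry in column 3 is 28 × 10/7 = 40.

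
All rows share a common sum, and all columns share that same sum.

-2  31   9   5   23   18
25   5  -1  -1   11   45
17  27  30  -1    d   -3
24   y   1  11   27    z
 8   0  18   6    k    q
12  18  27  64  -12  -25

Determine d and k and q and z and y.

Rows 1 and 2 both sum to 84, so that's the common total.
Row 3: 17 + 27 + 30 − 1 − 3 = 70, so its missing entry is 84 − 70 = 14.
Column 5: 23 + 11 + 14 + 27 − 12 = 63, so its missing entry is 84 − 63 = 21.
Column 2: 31 + 5 + 27 + 0 + 18 = 81, so its missing entry is 84 − 81 = 3.
Row 5: 8 + 0 + 18 + 6 + 21 = 53, so its missing entry is 84 − 53 = 31.
Row 4: 24 + 3 + 1 + 11 + 27 = 66, so its missing entry is 84 − 66 = 18.

d = 14, k = 21, q = 31, z = 18, y = 3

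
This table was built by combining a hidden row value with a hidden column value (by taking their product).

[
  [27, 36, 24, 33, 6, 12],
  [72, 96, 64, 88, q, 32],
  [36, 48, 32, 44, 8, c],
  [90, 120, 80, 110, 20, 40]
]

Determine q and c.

Each row is a constant multiple of every other row — this is a multiplication table with the headers hidden.
Row 2 is 72/27 = 8/3 times row 1, so its entry in column 5 is 6 × 8/3 = 16.
Row 3 is 36/27 = 4/3 times row 1, so its entry in column 6 is 12 × 4/3 = 16.

q = 16, c = 16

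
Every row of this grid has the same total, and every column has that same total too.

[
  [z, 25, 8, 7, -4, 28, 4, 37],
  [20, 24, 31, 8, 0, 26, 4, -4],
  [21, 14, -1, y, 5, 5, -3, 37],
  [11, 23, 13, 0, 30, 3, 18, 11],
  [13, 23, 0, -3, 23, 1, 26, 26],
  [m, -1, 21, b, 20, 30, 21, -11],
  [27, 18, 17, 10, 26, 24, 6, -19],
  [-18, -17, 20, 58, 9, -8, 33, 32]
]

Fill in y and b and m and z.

Rows 2 and 4 both sum to 109, so that's the common total.
Row 3: 21 + 14 − 1 + 5 + 5 − 3 + 37 = 78, so its missing entry is 109 − 78 = 31.
Column 4: 7 + 8 + 31 + 0 − 3 + 10 + 58 = 111, so its missing entry is 109 − 111 = -2.
Row 6: -1 + 21 − 2 + 20 + 30 + 21 − 11 = 78, so its missing entry is 109 − 78 = 31.
Row 1: 25 + 8 + 7 − 4 + 28 + 4 + 37 = 105, so its missing entry is 109 − 105 = 4.

y = 31, b = -2, m = 31, z = 4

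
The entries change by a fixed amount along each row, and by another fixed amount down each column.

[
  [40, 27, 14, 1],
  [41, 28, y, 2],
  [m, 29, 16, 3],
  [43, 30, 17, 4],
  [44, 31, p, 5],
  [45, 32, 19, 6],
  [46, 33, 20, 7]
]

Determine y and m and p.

Along each row the entries change by -13 per step; down each column they change by 1.
Row 2: from 41 at column 1, stepping by -13 to column 3 gives 15.
Row 3: from 29 at column 2, stepping by -13 to column 1 gives 42.
Row 5: from 44 at column 1, stepping by -13 to column 3 gives 18.

y = 15, m = 42, p = 18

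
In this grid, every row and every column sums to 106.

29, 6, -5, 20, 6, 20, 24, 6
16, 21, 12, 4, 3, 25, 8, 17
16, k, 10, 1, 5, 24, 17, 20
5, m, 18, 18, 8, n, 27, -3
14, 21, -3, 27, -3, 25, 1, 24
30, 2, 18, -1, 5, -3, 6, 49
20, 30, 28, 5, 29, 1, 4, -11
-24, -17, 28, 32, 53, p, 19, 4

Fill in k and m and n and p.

Row 8 has -24 − 17 + 28 + 32 + 53 + 19 + 4 = 95; the blank must be 106 − 95 = 11.
Row 3 has 16 + 10 + 1 + 5 + 24 + 17 + 20 = 93; the blank must be 106 − 93 = 13.
Column 2 has 6 + 21 + 13 + 21 + 2 + 30 − 17 = 76; the blank must be 106 − 76 = 30.
Row 4 has 5 + 30 + 18 + 18 + 8 + 27 − 3 = 103; the blank must be 106 − 103 = 3.

k = 13, m = 30, n = 3, p = 11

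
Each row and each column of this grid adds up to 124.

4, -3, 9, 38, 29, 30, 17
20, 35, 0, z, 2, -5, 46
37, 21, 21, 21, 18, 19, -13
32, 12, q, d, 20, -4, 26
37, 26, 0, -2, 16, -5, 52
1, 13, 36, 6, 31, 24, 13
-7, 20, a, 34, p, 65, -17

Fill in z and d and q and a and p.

z = 26, d = 1, q = 37, a = 21, p = 8

The known cells in column 5 total 116, leaving 124 − 116 = 8 for the blank.
The known cells in row 7 total 103, leaving 124 − 103 = 21 for the blank.
The known cells in column 3 total 87, leaving 124 − 87 = 37 for the blank.
The known cells in row 4 total 123, leaving 124 − 123 = 1 for the blank.
The known cells in row 2 total 98, leaving 124 − 98 = 26 for the blank.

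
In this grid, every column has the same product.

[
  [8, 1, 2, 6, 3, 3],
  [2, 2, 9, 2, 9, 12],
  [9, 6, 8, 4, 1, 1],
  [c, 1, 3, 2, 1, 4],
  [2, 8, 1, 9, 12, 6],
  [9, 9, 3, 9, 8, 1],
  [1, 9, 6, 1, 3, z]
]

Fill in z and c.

z = 9, c = 3

Columns 2 and 4 each multiply to 7776, so every column has product 7776.
Column 6: 3×12×1×4×6×1 = 864, so the missing entry is 7776 ÷ 864 = 9.
Column 1: 8×2×9×2×9×1 = 2592, so the missing entry is 7776 ÷ 2592 = 3.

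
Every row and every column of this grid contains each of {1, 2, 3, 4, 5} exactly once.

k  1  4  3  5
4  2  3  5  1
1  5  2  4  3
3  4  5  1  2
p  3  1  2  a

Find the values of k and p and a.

k = 2, p = 5, a = 4

Cell (5,5): column 5 already has {1, 2, 3, 5} → 4.
Cell (5,1): row 5 already has {1, 2, 3, 4} → 5.
At (row 1, col 1): row 1 already has {1, 3, 4, 5}, so the value is 2.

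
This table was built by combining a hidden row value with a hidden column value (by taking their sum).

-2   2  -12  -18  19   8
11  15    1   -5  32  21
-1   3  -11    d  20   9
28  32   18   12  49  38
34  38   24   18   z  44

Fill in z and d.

z = 55, d = -17

The difference between any two rows is the same in every column — this is an addition table with the headers hidden.
Row 5 minus row 1 is 24 − (-12) = 36, so its entry in column 5 is 19 + 36 = 55.
Row 3 minus row 1 is -11 − (-12) = 1, so its entry in column 4 is -18 + 1 = -17.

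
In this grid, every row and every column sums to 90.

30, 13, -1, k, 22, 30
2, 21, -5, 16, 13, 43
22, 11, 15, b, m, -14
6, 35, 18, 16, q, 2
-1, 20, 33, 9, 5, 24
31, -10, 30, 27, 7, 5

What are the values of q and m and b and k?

The known cells in row 1 total 94, leaving 90 − 94 = -4 for the blank.
The known cells in column 4 total 64, leaving 90 − 64 = 26 for the blank.
The known cells in row 3 total 60, leaving 90 − 60 = 30 for the blank.
The known cells in row 4 total 77, leaving 90 − 77 = 13 for the blank.

q = 13, m = 30, b = 26, k = -4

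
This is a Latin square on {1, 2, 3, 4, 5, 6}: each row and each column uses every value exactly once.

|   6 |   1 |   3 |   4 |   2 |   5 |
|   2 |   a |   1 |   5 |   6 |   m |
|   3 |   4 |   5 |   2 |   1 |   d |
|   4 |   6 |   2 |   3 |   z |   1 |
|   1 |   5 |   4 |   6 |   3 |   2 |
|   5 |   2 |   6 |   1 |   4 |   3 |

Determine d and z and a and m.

d = 6, z = 5, a = 3, m = 4

At (row 2, col 2): column 2 already has {1, 2, 4, 5, 6}, so the value is 3.
At (row 3, col 6): row 3 already has {1, 2, 3, 4, 5}, so the value is 6.
Cell (4,5): row 4 already has {1, 2, 3, 4, 6} → 5.
At (row 2, col 6): row 2 already has {1, 2, 3, 5, 6}, so the value is 4.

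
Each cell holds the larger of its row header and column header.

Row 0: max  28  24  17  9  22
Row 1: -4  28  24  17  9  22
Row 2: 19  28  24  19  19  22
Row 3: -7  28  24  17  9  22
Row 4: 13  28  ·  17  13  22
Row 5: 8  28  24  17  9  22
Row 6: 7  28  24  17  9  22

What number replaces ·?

max(13, 24) = 24.

24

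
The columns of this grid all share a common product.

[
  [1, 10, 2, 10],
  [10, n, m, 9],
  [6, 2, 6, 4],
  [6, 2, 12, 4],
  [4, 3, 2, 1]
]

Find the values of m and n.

Columns 1 and 4 each multiply to 1440, so every column has product 1440.
Column 3: 2×6×12×2 = 288, so the missing entry is 1440 ÷ 288 = 5.
Column 2: 10×2×2×3 = 120, so the missing entry is 1440 ÷ 120 = 12.

m = 5, n = 12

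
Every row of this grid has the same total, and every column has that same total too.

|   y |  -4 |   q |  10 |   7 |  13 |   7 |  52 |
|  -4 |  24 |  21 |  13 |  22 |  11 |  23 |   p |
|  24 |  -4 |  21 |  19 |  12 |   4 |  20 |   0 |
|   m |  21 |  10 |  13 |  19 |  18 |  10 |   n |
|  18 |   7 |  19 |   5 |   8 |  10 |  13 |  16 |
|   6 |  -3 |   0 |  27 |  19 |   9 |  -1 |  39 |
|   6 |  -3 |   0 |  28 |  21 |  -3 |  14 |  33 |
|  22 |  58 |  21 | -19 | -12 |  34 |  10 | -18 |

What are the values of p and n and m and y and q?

Rows 3 and 5 both sum to 96, so that's the common total.
The known cells in row 2 total 110, leaving 96 − 110 = -14 for the blank.
The known cells in column 8 total 108, leaving 96 − 108 = -12 for the blank.
The known cells in row 4 total 79, leaving 96 − 79 = 17 for the blank.
The known cells in column 1 total 89, leaving 96 − 89 = 7 for the blank.
The known cells in row 1 total 92, leaving 96 − 92 = 4 for the blank.

p = -14, n = -12, m = 17, y = 7, q = 4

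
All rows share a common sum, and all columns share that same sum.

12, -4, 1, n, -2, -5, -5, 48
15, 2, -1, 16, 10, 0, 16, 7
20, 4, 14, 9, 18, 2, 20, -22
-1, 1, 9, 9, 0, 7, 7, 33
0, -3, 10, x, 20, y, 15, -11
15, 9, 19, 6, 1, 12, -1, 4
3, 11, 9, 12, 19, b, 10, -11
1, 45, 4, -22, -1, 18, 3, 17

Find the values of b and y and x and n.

b = 12, y = 19, x = 15, n = 20

Rows 2 and 3 both sum to 65, so that's the common total.
The known cells in row 1 total 45, leaving 65 − 45 = 20 for the blank.
The known cells in row 7 total 53, leaving 65 − 53 = 12 for the blank.
The known cells in column 6 total 46, leaving 65 − 46 = 19 for the blank.
The known cells in row 5 total 50, leaving 65 − 50 = 15 for the blank.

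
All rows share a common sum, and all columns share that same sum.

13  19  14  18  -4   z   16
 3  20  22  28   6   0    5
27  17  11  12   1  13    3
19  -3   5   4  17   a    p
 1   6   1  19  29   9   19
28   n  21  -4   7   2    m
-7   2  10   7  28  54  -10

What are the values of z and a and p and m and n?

z = 8, a = -2, p = 44, m = 7, n = 23

Rows 2 and 3 both sum to 84, so that's the common total.
Column 2 has 19 + 20 + 17 − 3 + 6 + 2 = 61; the blank must be 84 − 61 = 23.
Row 6 has 28 + 23 + 21 − 4 + 7 + 2 = 77; the blank must be 84 − 77 = 7.
Row 1 has 13 + 19 + 14 + 18 − 4 + 16 = 76; the blank must be 84 − 76 = 8.
Column 7 has 16 + 5 + 3 + 19 + 7 − 10 = 40; the blank must be 84 − 40 = 44.
Row 4 has 19 − 3 + 5 + 4 + 17 + 44 = 86; the blank must be 84 − 86 = -2.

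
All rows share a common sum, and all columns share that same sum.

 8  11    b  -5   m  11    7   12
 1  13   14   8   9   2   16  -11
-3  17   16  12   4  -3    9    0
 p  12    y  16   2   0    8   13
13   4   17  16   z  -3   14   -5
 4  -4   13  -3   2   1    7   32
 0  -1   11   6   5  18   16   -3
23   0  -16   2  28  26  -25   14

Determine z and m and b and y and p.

z = -4, m = 6, b = 2, y = -5, p = 6

Rows 2 and 3 both sum to 52, so that's the common total.
Row 5: 13 + 4 + 17 + 16 − 3 + 14 − 5 = 56, so its missing entry is 52 − 56 = -4.
Column 5: 9 + 4 + 2 − 4 + 2 + 5 + 28 = 46, so its missing entry is 52 − 46 = 6.
Column 1: 8 + 1 − 3 + 13 + 4 + 0 + 23 = 46, so its missing entry is 52 − 46 = 6.
Row 1: 8 + 11 − 5 + 6 + 11 + 7 + 12 = 50, so its missing entry is 52 − 50 = 2.
Row 4: 6 + 12 + 16 + 2 + 0 + 8 + 13 = 57, so its missing entry is 52 − 57 = -5.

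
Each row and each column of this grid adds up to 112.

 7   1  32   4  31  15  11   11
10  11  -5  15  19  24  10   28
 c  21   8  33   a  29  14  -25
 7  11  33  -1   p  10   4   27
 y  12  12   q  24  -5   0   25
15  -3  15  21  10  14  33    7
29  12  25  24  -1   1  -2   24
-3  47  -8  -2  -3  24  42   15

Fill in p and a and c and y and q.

The known cells in row 4 total 91, leaving 112 − 91 = 21 for the blank.
The known cells in column 5 total 101, leaving 112 − 101 = 11 for the blank.
The known cells in column 4 total 94, leaving 112 − 94 = 18 for the blank.
The known cells in row 5 total 86, leaving 112 − 86 = 26 for the blank.
The known cells in row 3 total 91, leaving 112 − 91 = 21 for the blank.

p = 21, a = 11, c = 21, y = 26, q = 18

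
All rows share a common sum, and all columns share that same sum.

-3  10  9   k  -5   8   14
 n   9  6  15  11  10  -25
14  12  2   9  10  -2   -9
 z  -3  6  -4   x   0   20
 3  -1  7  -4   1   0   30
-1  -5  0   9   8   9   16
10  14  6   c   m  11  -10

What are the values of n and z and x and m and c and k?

Rows 3 and 5 both sum to 36, so that's the common total.
The known cells in row 1 total 33, leaving 36 − 33 = 3 for the blank.
The known cells in row 2 total 26, leaving 36 − 26 = 10 for the blank.
The known cells in column 1 total 33, leaving 36 − 33 = 3 for the blank.
The known cells in row 4 total 22, leaving 36 − 22 = 14 for the blank.
The known cells in column 5 total 39, leaving 36 − 39 = -3 for the blank.
The known cells in row 7 total 28, leaving 36 − 28 = 8 for the blank.

n = 10, z = 3, x = 14, m = -3, c = 8, k = 3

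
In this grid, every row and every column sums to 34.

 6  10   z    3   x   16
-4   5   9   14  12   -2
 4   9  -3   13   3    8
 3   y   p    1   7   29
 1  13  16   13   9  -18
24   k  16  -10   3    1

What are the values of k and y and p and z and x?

k = 0, y = -3, p = -3, z = -1, x = 0

Column 5 has 12 + 3 + 7 + 9 + 3 = 34; the blank must be 34 − 34 = 0.
Row 6 has 24 + 16 − 10 + 3 + 1 = 34; the blank must be 34 − 34 = 0.
Column 2 has 10 + 5 + 9 + 13 + 0 = 37; the blank must be 34 − 37 = -3.
Row 1 has 6 + 10 + 3 + 0 + 16 = 35; the blank must be 34 − 35 = -1.
Row 4 has 3 − 3 + 1 + 7 + 29 = 37; the blank must be 34 − 37 = -3.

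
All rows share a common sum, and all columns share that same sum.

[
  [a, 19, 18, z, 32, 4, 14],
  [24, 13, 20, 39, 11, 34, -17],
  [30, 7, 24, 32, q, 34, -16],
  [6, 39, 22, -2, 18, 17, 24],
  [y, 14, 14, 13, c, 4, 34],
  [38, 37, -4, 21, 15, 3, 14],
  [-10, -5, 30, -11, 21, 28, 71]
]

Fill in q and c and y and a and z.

q = 13, c = 14, y = 31, a = 5, z = 32

Rows 2 and 4 both sum to 124, so that's the common total.
The known cells in row 3 total 111, leaving 124 − 111 = 13 for the blank.
The known cells in column 5 total 110, leaving 124 − 110 = 14 for the blank.
The known cells in row 5 total 93, leaving 124 − 93 = 31 for the blank.
The known cells in column 1 total 119, leaving 124 − 119 = 5 for the blank.
The known cells in row 1 total 92, leaving 124 − 92 = 32 for the blank.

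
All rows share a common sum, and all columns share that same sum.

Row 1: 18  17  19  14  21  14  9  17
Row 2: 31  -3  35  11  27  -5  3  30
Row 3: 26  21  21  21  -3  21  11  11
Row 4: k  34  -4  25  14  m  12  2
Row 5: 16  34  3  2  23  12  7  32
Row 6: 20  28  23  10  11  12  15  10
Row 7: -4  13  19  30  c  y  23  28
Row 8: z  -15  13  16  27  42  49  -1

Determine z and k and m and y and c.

Rows 1 and 2 both sum to 129, so that's the common total.
Row 8 has -15 + 13 + 16 + 27 + 42 + 49 − 1 = 131; the blank must be 129 − 131 = -2.
Column 5 has 21 + 27 − 3 + 14 + 23 + 11 + 27 = 120; the blank must be 129 − 120 = 9.
Row 7 has -4 + 13 + 19 + 30 + 9 + 23 + 28 = 118; the blank must be 129 − 118 = 11.
Column 1 has 18 + 31 + 26 + 16 + 20 − 4 − 2 = 105; the blank must be 129 − 105 = 24.
Row 4 has 24 + 34 − 4 + 25 + 14 + 12 + 2 = 107; the blank must be 129 − 107 = 22.

z = -2, k = 24, m = 22, y = 11, c = 9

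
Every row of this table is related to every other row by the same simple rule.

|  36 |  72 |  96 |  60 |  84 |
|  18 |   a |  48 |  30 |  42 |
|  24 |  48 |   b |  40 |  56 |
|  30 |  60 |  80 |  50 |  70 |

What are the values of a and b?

a = 36, b = 64

Each row is a constant multiple of every other row — this is a multiplication table with the headers hidden.
Row 2 is 18/36 = 1/2 times row 1, so its entry in column 2 is 72 × 1/2 = 36.
Row 3 is 24/36 = 2/3 times row 1, so its entry in column 3 is 96 × 2/3 = 64.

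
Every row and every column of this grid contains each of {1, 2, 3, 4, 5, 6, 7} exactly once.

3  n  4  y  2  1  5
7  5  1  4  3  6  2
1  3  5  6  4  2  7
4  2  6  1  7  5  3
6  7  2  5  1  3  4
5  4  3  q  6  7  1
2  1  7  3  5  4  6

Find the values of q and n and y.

q = 2, n = 6, y = 7

Cell (1,2): column 2 already has {1, 2, 3, 4, 5, 7} → 6.
Cell (6,4): row 6 already has {1, 3, 4, 5, 6, 7} → 2.
For row 1, column 4: row 1 already has {1, 2, 3, 4, 5, 6}; that leaves 7.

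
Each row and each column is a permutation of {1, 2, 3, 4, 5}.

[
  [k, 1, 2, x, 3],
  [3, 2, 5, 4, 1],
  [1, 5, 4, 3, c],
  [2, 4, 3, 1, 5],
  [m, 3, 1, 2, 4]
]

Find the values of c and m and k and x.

c = 2, m = 5, k = 4, x = 5

Cell (3,5): row 3 already has {1, 3, 4, 5} → 2.
Cell (5,1): row 5 already has {1, 2, 3, 4} → 5.
Cell (1,1): column 1 already has {1, 2, 3, 5} → 4.
At (row 1, col 4): row 1 already has {1, 2, 3, 4}, so the value is 5.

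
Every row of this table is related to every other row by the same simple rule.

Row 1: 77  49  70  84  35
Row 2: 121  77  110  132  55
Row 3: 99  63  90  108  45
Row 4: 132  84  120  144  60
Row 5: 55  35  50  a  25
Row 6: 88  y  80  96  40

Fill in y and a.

Each row is a constant multiple of every other row — this is a multiplication table with the headers hidden.
Row 6 is 88/77 = 8/7 times row 1, so its entry in column 2 is 49 × 8/7 = 56.
Row 5 is 55/77 = 5/7 times row 1, so its entry in column 4 is 84 × 5/7 = 60.

y = 56, a = 60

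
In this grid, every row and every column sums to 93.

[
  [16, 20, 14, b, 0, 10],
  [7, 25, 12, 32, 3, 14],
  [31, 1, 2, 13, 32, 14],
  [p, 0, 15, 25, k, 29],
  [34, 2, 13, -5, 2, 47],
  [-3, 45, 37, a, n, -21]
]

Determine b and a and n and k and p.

Row 1 has 16 + 20 + 14 + 0 + 10 = 60; the blank must be 93 − 60 = 33.
Column 1 has 16 + 7 + 31 + 34 − 3 = 85; the blank must be 93 − 85 = 8.
Row 4 has 8 + 0 + 15 + 25 + 29 = 77; the blank must be 93 − 77 = 16.
Column 5 has 0 + 3 + 32 + 16 + 2 = 53; the blank must be 93 − 53 = 40.
Row 6 has -3 + 45 + 37 + 40 − 21 = 98; the blank must be 93 − 98 = -5.

b = 33, a = -5, n = 40, k = 16, p = 8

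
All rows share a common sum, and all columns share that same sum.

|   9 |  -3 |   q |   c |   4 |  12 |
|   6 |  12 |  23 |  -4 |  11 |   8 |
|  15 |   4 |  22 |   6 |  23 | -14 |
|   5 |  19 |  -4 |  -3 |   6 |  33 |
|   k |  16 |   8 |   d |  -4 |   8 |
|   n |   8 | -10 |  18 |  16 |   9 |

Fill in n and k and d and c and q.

Rows 2 and 3 both sum to 56, so that's the common total.
Column 3 has 23 + 22 − 4 + 8 − 10 = 39; the blank must be 56 − 39 = 17.
Row 1 has 9 − 3 + 17 + 4 + 12 = 39; the blank must be 56 − 39 = 17.
Column 4 has 17 − 4 + 6 − 3 + 18 = 34; the blank must be 56 − 34 = 22.
Row 5 has 16 + 8 + 22 − 4 + 8 = 50; the blank must be 56 − 50 = 6.
Row 6 has 8 − 10 + 18 + 16 + 9 = 41; the blank must be 56 − 41 = 15.

n = 15, k = 6, d = 22, c = 17, q = 17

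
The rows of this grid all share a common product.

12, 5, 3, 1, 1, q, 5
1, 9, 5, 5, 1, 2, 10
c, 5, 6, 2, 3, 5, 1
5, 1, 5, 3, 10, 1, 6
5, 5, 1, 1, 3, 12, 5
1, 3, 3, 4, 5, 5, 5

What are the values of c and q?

c = 5, q = 5

Rows 2 and 4 each multiply to 4500, so every row has product 4500.
Row 3: 5×6×2×3×5×1 = 900, so the missing entry is 4500 ÷ 900 = 5.
Row 1: 12×5×3×1×1×5 = 900, so the missing entry is 4500 ÷ 900 = 5.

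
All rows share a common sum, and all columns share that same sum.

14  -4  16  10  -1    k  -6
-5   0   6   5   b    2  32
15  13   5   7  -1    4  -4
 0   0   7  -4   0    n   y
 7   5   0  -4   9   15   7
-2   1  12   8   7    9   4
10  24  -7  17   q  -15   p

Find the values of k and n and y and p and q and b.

Rows 3 and 5 both sum to 39, so that's the common total.
Row 2: -5 + 0 + 6 + 5 + 2 + 32 = 40, so its missing entry is 39 − 40 = -1.
Column 5: -1 − 1 − 1 + 0 + 9 + 7 = 13, so its missing entry is 39 − 13 = 26.
Row 1: 14 − 4 + 16 + 10 − 1 − 6 = 29, so its missing entry is 39 − 29 = 10.
Row 7: 10 + 24 − 7 + 17 + 26 − 15 = 55, so its missing entry is 39 − 55 = -16.
Column 7: -6 + 32 − 4 + 7 + 4 − 16 = 17, so its missing entry is 39 − 17 = 22.
Row 4: 0 + 0 + 7 − 4 + 0 + 22 = 25, so its missing entry is 39 − 25 = 14.

k = 10, n = 14, y = 22, p = -16, q = 26, b = -1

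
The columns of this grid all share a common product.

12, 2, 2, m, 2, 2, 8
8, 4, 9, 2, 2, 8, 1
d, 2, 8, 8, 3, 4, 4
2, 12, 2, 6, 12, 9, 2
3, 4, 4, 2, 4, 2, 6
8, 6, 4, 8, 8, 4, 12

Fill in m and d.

m = 3, d = 1

Columns 3 and 6 each multiply to 4608, so every column has product 4608.
Column 4: 2×8×6×2×8 = 1536, so the missing entry is 4608 ÷ 1536 = 3.
Column 1: 12×8×2×3×8 = 4608, so the missing entry is 4608 ÷ 4608 = 1.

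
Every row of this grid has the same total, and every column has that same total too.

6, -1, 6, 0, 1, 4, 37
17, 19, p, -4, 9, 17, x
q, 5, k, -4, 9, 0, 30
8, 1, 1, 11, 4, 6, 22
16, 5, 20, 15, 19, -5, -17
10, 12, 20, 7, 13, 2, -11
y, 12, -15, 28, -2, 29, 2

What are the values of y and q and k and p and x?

Rows 1 and 4 both sum to 53, so that's the common total.
Row 7 has 12 − 15 + 28 − 2 + 29 + 2 = 54; the blank must be 53 − 54 = -1.
Column 1 has 6 + 17 + 8 + 16 + 10 − 1 = 56; the blank must be 53 − 56 = -3.
Row 3 has -3 + 5 − 4 + 9 + 0 + 30 = 37; the blank must be 53 − 37 = 16.
Column 3 has 6 + 16 + 1 + 20 + 20 − 15 = 48; the blank must be 53 − 48 = 5.
Row 2 has 17 + 19 + 5 − 4 + 9 + 17 = 63; the blank must be 53 − 63 = -10.

y = -1, q = -3, k = 16, p = 5, x = -10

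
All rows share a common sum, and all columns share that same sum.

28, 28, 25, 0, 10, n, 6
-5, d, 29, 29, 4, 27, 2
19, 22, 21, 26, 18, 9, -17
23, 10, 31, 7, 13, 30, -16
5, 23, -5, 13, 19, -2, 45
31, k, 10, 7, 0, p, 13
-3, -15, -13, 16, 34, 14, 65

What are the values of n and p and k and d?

n = 1, p = 19, k = 18, d = 12

Rows 3 and 4 both sum to 98, so that's the common total.
Row 2 has -5 + 29 + 29 + 4 + 27 + 2 = 86; the blank must be 98 − 86 = 12.
Column 2 has 28 + 12 + 22 + 10 + 23 − 15 = 80; the blank must be 98 − 80 = 18.
Row 6 has 31 + 18 + 10 + 7 + 0 + 13 = 79; the blank must be 98 − 79 = 19.
Row 1 has 28 + 28 + 25 + 0 + 10 + 6 = 97; the blank must be 98 − 97 = 1.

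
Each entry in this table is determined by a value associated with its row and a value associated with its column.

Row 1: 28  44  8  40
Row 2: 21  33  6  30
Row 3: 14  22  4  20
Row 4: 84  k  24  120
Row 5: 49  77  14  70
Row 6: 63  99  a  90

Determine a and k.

a = 18, k = 132

Each row is a constant multiple of every other row — this is a multiplication table with the headers hidden.
Row 6 is 90/40 = 9/4 times row 1, so its entry in column 3 is 8 × 9/4 = 18.
Row 4 is 120/40 = 3/1 times row 1, so its entry in column 2 is 44 × 3/1 = 132.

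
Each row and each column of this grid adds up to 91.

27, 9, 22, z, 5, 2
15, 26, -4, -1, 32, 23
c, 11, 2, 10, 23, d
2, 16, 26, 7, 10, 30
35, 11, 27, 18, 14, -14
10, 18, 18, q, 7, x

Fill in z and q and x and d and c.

Row 1: 27 + 9 + 22 + 5 + 2 = 65, so its missing entry is 91 − 65 = 26.
Column 1: 27 + 15 + 2 + 35 + 10 = 89, so its missing entry is 91 − 89 = 2.
Column 4: 26 − 1 + 10 + 7 + 18 = 60, so its missing entry is 91 − 60 = 31.
Row 6: 10 + 18 + 18 + 31 + 7 = 84, so its missing entry is 91 − 84 = 7.
Row 3: 2 + 11 + 2 + 10 + 23 = 48, so its missing entry is 91 − 48 = 43.

z = 26, q = 31, x = 7, d = 43, c = 2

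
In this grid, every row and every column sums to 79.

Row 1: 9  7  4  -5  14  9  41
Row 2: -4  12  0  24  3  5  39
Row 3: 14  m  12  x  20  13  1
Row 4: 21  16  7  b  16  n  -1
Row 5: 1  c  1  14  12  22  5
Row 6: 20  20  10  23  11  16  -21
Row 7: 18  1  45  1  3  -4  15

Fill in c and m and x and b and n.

Row 5 has 1 + 1 + 14 + 12 + 22 + 5 = 55; the blank must be 79 − 55 = 24.
Column 2 has 7 + 12 + 16 + 24 + 20 + 1 = 80; the blank must be 79 − 80 = -1.
Row 3 has 14 − 1 + 12 + 20 + 13 + 1 = 59; the blank must be 79 − 59 = 20.
Column 4 has -5 + 24 + 20 + 14 + 23 + 1 = 77; the blank must be 79 − 77 = 2.
Row 4 has 21 + 16 + 7 + 2 + 16 − 1 = 61; the blank must be 79 − 61 = 18.

c = 24, m = -1, x = 20, b = 2, n = 18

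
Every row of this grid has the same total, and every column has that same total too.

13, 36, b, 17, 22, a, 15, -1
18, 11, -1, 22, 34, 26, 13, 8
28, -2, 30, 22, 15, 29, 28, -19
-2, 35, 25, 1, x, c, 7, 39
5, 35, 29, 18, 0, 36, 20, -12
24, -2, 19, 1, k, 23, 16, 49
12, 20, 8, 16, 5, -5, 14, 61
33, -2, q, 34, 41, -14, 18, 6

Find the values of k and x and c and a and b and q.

Rows 2 and 3 both sum to 131, so that's the common total.
The known cells in row 6 total 130, leaving 131 − 130 = 1 for the blank.
The known cells in column 5 total 118, leaving 131 − 118 = 13 for the blank.
The known cells in row 8 total 116, leaving 131 − 116 = 15 for the blank.
The known cells in column 3 total 125, leaving 131 − 125 = 6 for the blank.
The known cells in row 1 total 108, leaving 131 − 108 = 23 for the blank.
The known cells in row 4 total 118, leaving 131 − 118 = 13 for the blank.

k = 1, x = 13, c = 13, a = 23, b = 6, q = 15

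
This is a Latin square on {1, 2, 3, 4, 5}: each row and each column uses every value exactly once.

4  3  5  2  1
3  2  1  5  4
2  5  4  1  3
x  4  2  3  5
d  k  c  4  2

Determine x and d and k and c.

x = 1, d = 5, k = 1, c = 3

At (row 5, col 2): column 2 already has {2, 3, 4, 5}, so the value is 1.
At (row 5, col 3): column 3 already has {1, 2, 4, 5}, so the value is 3.
Cell (5,1): row 5 already has {1, 2, 3, 4} → 5.
Cell (4,1): row 4 already has {2, 3, 4, 5} → 1.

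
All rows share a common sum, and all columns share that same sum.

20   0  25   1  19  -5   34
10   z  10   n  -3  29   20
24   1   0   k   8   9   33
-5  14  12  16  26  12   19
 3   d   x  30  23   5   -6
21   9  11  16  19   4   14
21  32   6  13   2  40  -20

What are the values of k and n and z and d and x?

Rows 1 and 4 both sum to 94, so that's the common total.
Column 3: 25 + 10 + 0 + 12 + 11 + 6 = 64, so its missing entry is 94 − 64 = 30.
Row 5: 3 + 30 + 30 + 23 + 5 − 6 = 85, so its missing entry is 94 − 85 = 9.
Column 2: 0 + 1 + 14 + 9 + 9 + 32 = 65, so its missing entry is 94 − 65 = 29.
Row 3: 24 + 1 + 0 + 8 + 9 + 33 = 75, so its missing entry is 94 − 75 = 19.
Row 2: 10 + 29 + 10 − 3 + 29 + 20 = 95, so its missing entry is 94 − 95 = -1.

k = 19, n = -1, z = 29, d = 9, x = 30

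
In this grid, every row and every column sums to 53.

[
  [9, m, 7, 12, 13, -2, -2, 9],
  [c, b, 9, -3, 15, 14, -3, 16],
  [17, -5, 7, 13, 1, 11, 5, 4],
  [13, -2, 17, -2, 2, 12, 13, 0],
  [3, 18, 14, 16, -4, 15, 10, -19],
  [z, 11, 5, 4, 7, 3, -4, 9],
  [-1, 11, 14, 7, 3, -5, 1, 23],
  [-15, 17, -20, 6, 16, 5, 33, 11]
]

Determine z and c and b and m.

Row 6 has 11 + 5 + 4 + 7 + 3 − 4 + 9 = 35; the blank must be 53 − 35 = 18.
Column 1 has 9 + 17 + 13 + 3 + 18 − 1 − 15 = 44; the blank must be 53 − 44 = 9.
Row 2 has 9 + 9 − 3 + 15 + 14 − 3 + 16 = 57; the blank must be 53 − 57 = -4.
Row 1 has 9 + 7 + 12 + 13 − 2 − 2 + 9 = 46; the blank must be 53 − 46 = 7.

z = 18, c = 9, b = -4, m = 7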